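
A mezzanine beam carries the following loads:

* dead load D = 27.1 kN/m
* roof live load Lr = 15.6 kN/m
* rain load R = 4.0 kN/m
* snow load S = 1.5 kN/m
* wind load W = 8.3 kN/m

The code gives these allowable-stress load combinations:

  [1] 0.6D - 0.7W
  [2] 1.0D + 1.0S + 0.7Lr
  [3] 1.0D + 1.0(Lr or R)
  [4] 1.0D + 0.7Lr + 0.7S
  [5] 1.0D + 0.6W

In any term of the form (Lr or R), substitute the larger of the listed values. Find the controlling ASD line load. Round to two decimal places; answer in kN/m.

(Lr or R) → Lr = 15.6 kN/m.
[1] 0.6(27.1) - 0.7(8.3) = 16.26 - 5.81 = 10.45
[2] 1.0(27.1) + 1.0(1.5) + 0.7(15.6) = 27.10 + 1.50 + 10.92 = 39.52
[3] 1.0(27.1) + 1.0(15.6) = 27.10 + 15.60 = 42.70
[4] 1.0(27.1) + 0.7(15.6) + 0.7(1.5) = 27.10 + 10.92 + 1.05 = 39.07
[5] 1.0(27.1) + 0.6(8.3) = 27.10 + 4.98 = 32.08
Maximum is from combination 3.

42.70 kN/m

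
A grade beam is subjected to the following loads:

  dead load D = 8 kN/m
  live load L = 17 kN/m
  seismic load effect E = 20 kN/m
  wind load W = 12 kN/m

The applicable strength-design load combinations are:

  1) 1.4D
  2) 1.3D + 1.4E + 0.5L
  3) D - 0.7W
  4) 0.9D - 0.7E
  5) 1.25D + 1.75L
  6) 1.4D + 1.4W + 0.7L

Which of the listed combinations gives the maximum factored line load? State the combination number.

Combination 2

1) 1.4(8) = 11.20
2) 1.3(8) + 1.4(20) + 0.5(17) = 10.40 + 28.00 + 8.50 = 46.90
3) 1.0(8) - 0.7(12) = 8.00 - 8.40 = -0.40
4) 0.9(8) - 0.7(20) = 7.20 - 14.00 = -6.80
5) 1.25(8) + 1.75(17) = 10.00 + 29.75 = 39.75
6) 1.4(8) + 1.4(12) + 0.7(17) = 11.20 + 16.80 + 11.90 = 39.90
The largest value is 46.90 kN/m from combination 2.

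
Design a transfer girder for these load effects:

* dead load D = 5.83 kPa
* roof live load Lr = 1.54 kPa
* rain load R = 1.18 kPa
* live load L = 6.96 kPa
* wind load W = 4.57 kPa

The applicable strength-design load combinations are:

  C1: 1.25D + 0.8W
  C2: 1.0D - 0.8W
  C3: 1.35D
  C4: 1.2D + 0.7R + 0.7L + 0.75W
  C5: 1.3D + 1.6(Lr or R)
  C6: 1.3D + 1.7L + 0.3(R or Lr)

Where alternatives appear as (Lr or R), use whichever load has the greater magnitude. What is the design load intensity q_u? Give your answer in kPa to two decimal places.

(Lr or R) → Lr = 1.54 kPa; (R or Lr) → Lr = 1.54 kPa.
C1: 1.25(5.83) + 0.8(4.57) = 10.94
C2: 1.0(5.83) - 0.8(4.57) = 5.83 - 3.66 = 2.17
C3: 1.35(5.83) = 7.87
C4: 1.2(5.83) + 0.7(1.18) + 0.7(6.96) + 0.75(4.57) = 16.12
C5: 1.3(5.83) + 1.6(1.54) = 7.58 + 2.46 = 10.04
C6: 1.3(5.83) + 1.7(6.96) + 0.3(1.54) = 7.58 + 11.83 + 0.46 = 19.87
The controlling combination is 6, giving 19.87 kPa.

19.87 kPa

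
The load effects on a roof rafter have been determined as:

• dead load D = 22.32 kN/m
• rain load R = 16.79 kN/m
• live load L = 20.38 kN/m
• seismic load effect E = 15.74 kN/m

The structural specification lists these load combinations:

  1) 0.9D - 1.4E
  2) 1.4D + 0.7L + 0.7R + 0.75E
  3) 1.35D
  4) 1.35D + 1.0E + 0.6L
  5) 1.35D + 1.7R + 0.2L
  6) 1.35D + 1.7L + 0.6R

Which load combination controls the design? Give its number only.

Combination 6

1) 0.9(22.32) - 1.4(15.74) = 20.09 - 22.04 = -1.95
2) 1.4(22.32) + 0.7(20.38) + 0.7(16.79) + 0.75(15.74) = 69.07
3) 1.35(22.32) = 30.13
4) 1.35(22.32) + 1.0(15.74) + 0.6(20.38) = 30.13 + 15.74 + 12.23 = 58.10
5) 1.35(22.32) + 1.7(16.79) + 0.2(20.38) = 30.13 + 28.54 + 4.08 = 62.75
6) 1.35(22.32) + 1.7(20.38) + 0.6(16.79) = 30.13 + 34.65 + 10.07 = 74.85
The largest value is 74.85 kN/m from combination 6.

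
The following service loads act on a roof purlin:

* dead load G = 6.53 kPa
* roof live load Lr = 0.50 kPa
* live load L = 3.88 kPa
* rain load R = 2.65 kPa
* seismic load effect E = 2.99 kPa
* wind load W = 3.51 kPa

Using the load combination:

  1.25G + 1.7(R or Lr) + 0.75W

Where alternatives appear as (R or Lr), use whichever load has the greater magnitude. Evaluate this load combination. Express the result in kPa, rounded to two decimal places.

(R or Lr) → R = 2.65 kPa.
1.25(6.53) + 1.7(2.65) + 0.75(3.51) = 8.16 + 4.51 + 2.63 = 15.30
q_u = 15.30 kPa.

15.30 kPa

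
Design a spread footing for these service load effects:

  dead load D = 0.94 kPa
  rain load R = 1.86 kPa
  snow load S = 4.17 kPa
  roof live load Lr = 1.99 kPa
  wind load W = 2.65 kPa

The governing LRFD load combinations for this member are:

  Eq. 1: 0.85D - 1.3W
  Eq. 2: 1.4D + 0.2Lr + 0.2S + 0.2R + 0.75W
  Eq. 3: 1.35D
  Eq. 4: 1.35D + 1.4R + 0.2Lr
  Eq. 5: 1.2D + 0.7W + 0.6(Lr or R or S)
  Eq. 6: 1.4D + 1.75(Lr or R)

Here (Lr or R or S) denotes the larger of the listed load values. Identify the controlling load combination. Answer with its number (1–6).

Combination 5

(Lr or R or S) → S = 4.17 kPa; (Lr or R) → Lr = 1.99 kPa.
Eq. 1: 0.85(0.94) - 1.3(2.65) = -2.65
Eq. 2: 1.4(0.94) + 0.2(1.99) + 0.2(4.17) + 0.2(1.86) + 0.75(2.65) = 4.91
Eq. 3: 1.35(0.94) = 1.27
Eq. 4: 1.35(0.94) + 1.4(1.86) + 0.2(1.99) = 4.27
Eq. 5: 1.2(0.94) + 0.7(2.65) + 0.6(4.17) = 5.49
Eq. 6: 1.4(0.94) + 1.75(1.99) = 4.80
The largest value is 5.49 kPa from combination 5.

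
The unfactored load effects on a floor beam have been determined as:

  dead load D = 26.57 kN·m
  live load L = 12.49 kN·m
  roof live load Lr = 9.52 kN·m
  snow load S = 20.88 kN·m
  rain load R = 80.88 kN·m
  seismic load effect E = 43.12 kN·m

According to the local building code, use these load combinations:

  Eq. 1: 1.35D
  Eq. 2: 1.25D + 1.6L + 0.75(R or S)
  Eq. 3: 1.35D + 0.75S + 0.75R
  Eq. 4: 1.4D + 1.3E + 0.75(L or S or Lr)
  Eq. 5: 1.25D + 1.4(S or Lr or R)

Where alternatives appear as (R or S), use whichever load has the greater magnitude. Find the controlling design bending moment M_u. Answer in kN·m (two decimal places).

146.44 kN·m

(R or S) → R = 80.88 kN·m; (L or S or Lr) → S = 20.88 kN·m; (S or Lr or R) → R = 80.88 kN·m.
Eq. 1: 1.35(26.57) = 35.87
Eq. 2: 1.25(26.57) + 1.6(12.49) + 0.75(80.88) = 113.86
Eq. 3: 1.35(26.57) + 0.75(20.88) + 0.75(80.88) = 35.87 + 15.66 + 60.66 = 112.19
Eq. 4: 1.4(26.57) + 1.3(43.12) + 0.75(20.88) = 108.91
Eq. 5: 1.25(26.57) + 1.4(80.88) = 33.21 + 113.23 = 146.44
Combination 5 governs: M_u = 146.44 kN·m.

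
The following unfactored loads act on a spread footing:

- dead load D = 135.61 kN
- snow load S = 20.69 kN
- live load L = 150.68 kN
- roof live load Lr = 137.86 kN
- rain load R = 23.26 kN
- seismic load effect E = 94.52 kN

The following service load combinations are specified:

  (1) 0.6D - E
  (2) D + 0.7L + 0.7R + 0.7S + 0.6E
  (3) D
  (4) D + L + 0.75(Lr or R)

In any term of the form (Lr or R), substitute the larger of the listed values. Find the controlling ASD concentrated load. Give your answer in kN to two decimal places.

389.69 kN

(Lr or R) → Lr = 137.86 kN.
(1) 0.6(135.61) - 1.0(94.52) = 81.37 - 94.52 = -13.15
(2) 1.0(135.61) + 0.7(150.68) + 0.7(23.26) + 0.7(20.69) + 0.6(94.52) = 135.61 + 105.48 + 16.28 + 14.48 + 56.71 = 328.56
(3) 1.0(135.61) = 135.61
(4) 1.0(135.61) + 1.0(150.68) + 0.75(137.86) = 135.61 + 150.68 + 103.40 = 389.69
The controlling combination is 4, giving 389.69 kN.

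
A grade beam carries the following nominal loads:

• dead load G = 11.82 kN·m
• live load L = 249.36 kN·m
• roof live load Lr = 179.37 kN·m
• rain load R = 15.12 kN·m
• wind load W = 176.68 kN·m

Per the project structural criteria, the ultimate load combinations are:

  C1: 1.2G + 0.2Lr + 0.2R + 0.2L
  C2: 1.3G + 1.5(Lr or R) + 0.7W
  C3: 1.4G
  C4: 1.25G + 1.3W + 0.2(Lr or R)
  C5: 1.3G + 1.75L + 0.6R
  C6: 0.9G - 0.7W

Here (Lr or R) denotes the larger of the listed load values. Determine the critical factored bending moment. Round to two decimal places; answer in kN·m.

460.82 kN·m

(Lr or R) → Lr = 179.37 kN·m.
C1: 1.2(11.82) + 0.2(179.37) + 0.2(15.12) + 0.2(249.36) = 102.95
C2: 1.3(11.82) + 1.5(179.37) + 0.7(176.68) = 408.10
C3: 1.4(11.82) = 16.55
C4: 1.25(11.82) + 1.3(176.68) + 0.2(179.37) = 280.33
C5: 1.3(11.82) + 1.75(249.36) + 0.6(15.12) = 460.82
C6: 0.9(11.82) - 0.7(176.68) = -113.04
Combination 5 governs: M_u = 460.82 kN·m.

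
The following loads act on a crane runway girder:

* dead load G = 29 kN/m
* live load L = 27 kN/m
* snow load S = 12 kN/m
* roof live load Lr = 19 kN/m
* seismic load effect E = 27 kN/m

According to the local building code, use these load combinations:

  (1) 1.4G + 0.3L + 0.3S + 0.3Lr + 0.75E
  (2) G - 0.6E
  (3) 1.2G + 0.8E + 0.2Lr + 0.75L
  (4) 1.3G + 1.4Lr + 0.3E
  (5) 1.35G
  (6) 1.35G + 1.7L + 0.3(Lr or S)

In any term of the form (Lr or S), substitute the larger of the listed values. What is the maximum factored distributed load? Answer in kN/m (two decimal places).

(Lr or S) → Lr = 19 kN/m.
(1) 1.4(29) + 0.3(27) + 0.3(12) + 0.3(19) + 0.75(27) = 40.60 + 8.10 + 3.60 + 5.70 + 20.25 = 78.25
(2) 1.0(29) - 0.6(27) = 29.00 - 16.20 = 12.80
(3) 1.2(29) + 0.8(27) + 0.2(19) + 0.75(27) = 34.80 + 21.60 + 3.80 + 20.25 = 80.45
(4) 1.3(29) + 1.4(19) + 0.3(27) = 37.70 + 26.60 + 8.10 = 72.40
(5) 1.35(29) = 39.15
(6) 1.35(29) + 1.7(27) + 0.3(19) = 39.15 + 45.90 + 5.70 = 90.75
The controlling combination is 6, giving 90.75 kN/m.

90.75 kN/m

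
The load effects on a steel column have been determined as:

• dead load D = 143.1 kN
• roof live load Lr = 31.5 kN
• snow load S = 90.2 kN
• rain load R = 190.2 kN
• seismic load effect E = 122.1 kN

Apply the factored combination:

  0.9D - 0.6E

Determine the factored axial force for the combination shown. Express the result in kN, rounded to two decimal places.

0.9(143.1) - 0.6(122.1) = 128.79 - 73.26 = 55.53
N_u = 55.53 kN.

55.53 kN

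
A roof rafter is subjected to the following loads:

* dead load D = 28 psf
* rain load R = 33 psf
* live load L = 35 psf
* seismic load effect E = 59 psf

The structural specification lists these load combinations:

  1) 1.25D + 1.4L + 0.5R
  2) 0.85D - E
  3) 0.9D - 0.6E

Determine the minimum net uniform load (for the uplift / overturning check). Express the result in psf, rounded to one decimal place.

1) 1.25(28) + 1.4(35) + 0.5(33) = 100.5
2) 0.85(28) - 1.0(59) = -35.2
3) 0.9(28) - 0.6(59) = -10.2
Combination 2 gives the minimum: -35.2 psf.

-35.2 psf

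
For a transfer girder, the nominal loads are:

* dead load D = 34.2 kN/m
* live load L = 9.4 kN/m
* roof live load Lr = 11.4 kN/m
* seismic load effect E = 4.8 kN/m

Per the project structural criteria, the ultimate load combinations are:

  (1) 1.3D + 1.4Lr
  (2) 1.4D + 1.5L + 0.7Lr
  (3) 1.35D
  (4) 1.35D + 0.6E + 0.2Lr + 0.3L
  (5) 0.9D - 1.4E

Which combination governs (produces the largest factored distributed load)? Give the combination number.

(1) 1.3(34.2) + 1.4(11.4) = 44.46 + 15.96 = 60.42
(2) 1.4(34.2) + 1.5(9.4) + 0.7(11.4) = 47.88 + 14.10 + 7.98 = 69.96
(3) 1.35(34.2) = 46.17
(4) 1.35(34.2) + 0.6(4.8) + 0.2(11.4) + 0.3(9.4) = 46.17 + 2.88 + 2.28 + 2.82 = 54.15
(5) 0.9(34.2) - 1.4(4.8) = 30.78 - 6.72 = 24.06
The largest value is 69.96 kN/m from combination 2.

Combination 2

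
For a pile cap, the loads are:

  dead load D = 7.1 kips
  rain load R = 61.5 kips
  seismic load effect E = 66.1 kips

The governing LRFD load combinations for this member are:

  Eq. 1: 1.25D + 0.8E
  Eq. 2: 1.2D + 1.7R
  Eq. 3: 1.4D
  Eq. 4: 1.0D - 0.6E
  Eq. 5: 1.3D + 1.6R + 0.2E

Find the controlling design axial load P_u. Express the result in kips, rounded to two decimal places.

120.85 kips

Eq. 1: 1.25(7.1) + 0.8(66.1) = 8.88 + 52.88 = 61.76
Eq. 2: 1.2(7.1) + 1.7(61.5) = 8.52 + 104.55 = 113.07
Eq. 3: 1.4(7.1) = 9.94
Eq. 4: 1.0(7.1) - 0.6(66.1) = 7.10 - 39.66 = -32.56
Eq. 5: 1.3(7.1) + 1.6(61.5) + 0.2(66.1) = 9.23 + 98.40 + 13.22 = 120.85
Combination 5 governs: P_u = 120.85 kips.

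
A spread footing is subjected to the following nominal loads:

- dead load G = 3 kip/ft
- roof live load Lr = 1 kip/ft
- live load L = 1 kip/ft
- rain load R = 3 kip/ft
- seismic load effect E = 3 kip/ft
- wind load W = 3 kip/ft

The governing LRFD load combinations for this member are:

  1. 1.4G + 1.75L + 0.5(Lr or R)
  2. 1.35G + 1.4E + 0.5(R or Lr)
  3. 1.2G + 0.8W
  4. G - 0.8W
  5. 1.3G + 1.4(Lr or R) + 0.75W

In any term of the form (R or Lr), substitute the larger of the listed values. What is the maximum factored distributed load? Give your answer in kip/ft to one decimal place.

10.4 kip/ft

(Lr or R) → R = 3 kip/ft; (R or Lr) → R = 3 kip/ft.
1. 1.4(3) + 1.75(1) + 0.5(3) = 4.2 + 1.8 + 1.5 = 7.5
2. 1.35(3) + 1.4(3) + 0.5(3) = 4.1 + 4.2 + 1.5 = 9.8
3. 1.2(3) + 0.8(3) = 3.6 + 2.4 = 6.0
4. 1.0(3) - 0.8(3) = 3.0 - 2.4 = 0.6
5. 1.3(3) + 1.4(3) + 0.75(3) = 3.9 + 4.2 + 2.3 = 10.4
The controlling combination is 5, giving 10.4 kip/ft.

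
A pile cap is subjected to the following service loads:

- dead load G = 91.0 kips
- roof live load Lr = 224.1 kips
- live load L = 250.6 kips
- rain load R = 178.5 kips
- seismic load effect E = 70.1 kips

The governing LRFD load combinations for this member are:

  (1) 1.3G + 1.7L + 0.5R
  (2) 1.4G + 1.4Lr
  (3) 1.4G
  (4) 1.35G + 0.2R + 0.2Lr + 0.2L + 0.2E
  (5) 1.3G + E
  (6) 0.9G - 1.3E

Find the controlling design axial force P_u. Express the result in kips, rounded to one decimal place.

(1) 1.3(91.0) + 1.7(250.6) + 0.5(178.5) = 633.6
(2) 1.4(91.0) + 1.4(224.1) = 441.1
(3) 1.4(91.0) = 127.4
(4) 1.35(91.0) + 0.2(178.5) + 0.2(224.1) + 0.2(250.6) + 0.2(70.1) = 267.5
(5) 1.3(91.0) + 1.0(70.1) = 188.4
(6) 0.9(91.0) - 1.3(70.1) = -9.2
Maximum is from combination 1.

633.6 kips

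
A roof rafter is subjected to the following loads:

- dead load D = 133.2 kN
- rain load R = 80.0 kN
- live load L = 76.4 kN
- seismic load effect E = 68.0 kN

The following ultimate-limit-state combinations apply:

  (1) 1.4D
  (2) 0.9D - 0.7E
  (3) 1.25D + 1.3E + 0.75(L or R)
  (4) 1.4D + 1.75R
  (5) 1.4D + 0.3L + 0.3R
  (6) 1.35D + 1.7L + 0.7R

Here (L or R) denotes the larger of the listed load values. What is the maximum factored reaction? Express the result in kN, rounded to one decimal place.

(L or R) → R = 80.0 kN.
(1) 1.4(133.2) = 186.5
(2) 0.9(133.2) - 0.7(68.0) = 119.9 - 47.6 = 72.3
(3) 1.25(133.2) + 1.3(68.0) + 0.75(80.0) = 166.5 + 88.4 + 60.0 = 314.9
(4) 1.4(133.2) + 1.75(80.0) = 186.5 + 140.0 = 326.5
(5) 1.4(133.2) + 0.3(76.4) + 0.3(80.0) = 186.5 + 22.9 + 24.0 = 233.4
(6) 1.35(133.2) + 1.7(76.4) + 0.7(80.0) = 179.8 + 129.9 + 56.0 = 365.7
Maximum is from combination 6.

365.7 kN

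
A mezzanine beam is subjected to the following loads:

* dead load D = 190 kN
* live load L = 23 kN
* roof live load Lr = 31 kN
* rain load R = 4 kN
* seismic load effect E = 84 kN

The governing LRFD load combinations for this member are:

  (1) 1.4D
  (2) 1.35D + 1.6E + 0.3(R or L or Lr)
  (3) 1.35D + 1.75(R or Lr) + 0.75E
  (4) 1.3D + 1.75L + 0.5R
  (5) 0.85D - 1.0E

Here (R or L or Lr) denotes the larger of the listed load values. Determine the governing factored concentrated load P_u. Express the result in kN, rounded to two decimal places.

(R or L or Lr) → Lr = 31 kN; (R or Lr) → Lr = 31 kN.
(1) 1.4(190) = 266.00
(2) 1.35(190) + 1.6(84) + 0.3(31) = 400.20
(3) 1.35(190) + 1.75(31) + 0.75(84) = 373.75
(4) 1.3(190) + 1.75(23) + 0.5(4) = 289.25
(5) 0.85(190) - 1.0(84) = 77.50
Combination 2 governs: P_u = 400.20 kN.

400.20 kN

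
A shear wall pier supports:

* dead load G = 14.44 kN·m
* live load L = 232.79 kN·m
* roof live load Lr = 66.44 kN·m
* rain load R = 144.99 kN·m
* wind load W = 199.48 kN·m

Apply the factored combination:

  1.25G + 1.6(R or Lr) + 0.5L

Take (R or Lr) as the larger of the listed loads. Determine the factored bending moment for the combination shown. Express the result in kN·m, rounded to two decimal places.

366.43 kN·m

(R or Lr) → R = 144.99 kN·m.
1.25(14.44) + 1.6(144.99) + 0.5(232.79) = 18.05 + 231.98 + 116.40 = 366.43
M_u = 366.43 kN·m.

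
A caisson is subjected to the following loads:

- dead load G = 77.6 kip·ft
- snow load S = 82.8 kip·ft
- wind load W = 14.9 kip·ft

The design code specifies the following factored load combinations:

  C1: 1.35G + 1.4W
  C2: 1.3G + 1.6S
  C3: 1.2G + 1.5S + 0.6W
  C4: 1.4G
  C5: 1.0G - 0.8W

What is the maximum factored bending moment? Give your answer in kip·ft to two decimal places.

233.36 kip·ft

C1: 1.35(77.6) + 1.4(14.9) = 104.76 + 20.86 = 125.62
C2: 1.3(77.6) + 1.6(82.8) = 100.88 + 132.48 = 233.36
C3: 1.2(77.6) + 1.5(82.8) + 0.6(14.9) = 93.12 + 124.20 + 8.94 = 226.26
C4: 1.4(77.6) = 108.64
C5: 1.0(77.6) - 0.8(14.9) = 77.60 - 11.92 = 65.68
Maximum is from combination 2.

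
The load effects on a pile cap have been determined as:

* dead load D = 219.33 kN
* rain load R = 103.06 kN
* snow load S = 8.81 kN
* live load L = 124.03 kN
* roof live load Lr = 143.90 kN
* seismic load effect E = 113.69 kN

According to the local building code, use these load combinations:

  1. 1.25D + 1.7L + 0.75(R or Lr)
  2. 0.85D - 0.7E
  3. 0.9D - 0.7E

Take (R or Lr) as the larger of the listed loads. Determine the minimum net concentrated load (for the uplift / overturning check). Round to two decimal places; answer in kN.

(R or Lr) → Lr = 143.90 kN.
1. 1.25(219.33) + 1.7(124.03) + 0.75(143.90) = 274.16 + 210.85 + 107.93 = 592.94
2. 0.85(219.33) - 0.7(113.69) = 186.43 - 79.58 = 106.85
3. 0.9(219.33) - 0.7(113.69) = 117.81
Combination 2 gives the minimum: 106.85 kN.

106.85 kN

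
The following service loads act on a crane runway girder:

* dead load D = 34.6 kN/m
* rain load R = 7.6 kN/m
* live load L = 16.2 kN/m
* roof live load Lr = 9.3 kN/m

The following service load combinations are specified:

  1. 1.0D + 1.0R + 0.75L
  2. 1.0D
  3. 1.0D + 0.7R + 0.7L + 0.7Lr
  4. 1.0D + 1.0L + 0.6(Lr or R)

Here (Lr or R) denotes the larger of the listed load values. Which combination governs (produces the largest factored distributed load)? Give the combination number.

Combination 3

(Lr or R) → Lr = 9.3 kN/m.
1. 1.0(34.6) + 1.0(7.6) + 0.75(16.2) = 34.60 + 7.60 + 12.15 = 54.35
2. 1.0(34.6) = 34.60
3. 1.0(34.6) + 0.7(7.6) + 0.7(16.2) + 0.7(9.3) = 34.60 + 5.32 + 11.34 + 6.51 = 57.77
4. 1.0(34.6) + 1.0(16.2) + 0.6(9.3) = 34.60 + 16.20 + 5.58 = 56.38
The largest value is 57.77 kN/m from combination 3.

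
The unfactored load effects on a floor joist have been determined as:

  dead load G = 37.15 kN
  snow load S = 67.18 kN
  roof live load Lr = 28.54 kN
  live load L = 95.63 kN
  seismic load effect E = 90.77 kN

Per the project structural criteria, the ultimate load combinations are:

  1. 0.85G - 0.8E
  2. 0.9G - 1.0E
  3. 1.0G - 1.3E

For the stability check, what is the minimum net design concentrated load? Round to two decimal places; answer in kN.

-80.85 kN

1. 0.85(37.15) - 0.8(90.77) = 31.58 - 72.62 = -41.04
2. 0.9(37.15) - 1.0(90.77) = -57.34
3. 1.0(37.15) - 1.3(90.77) = 37.15 - 118.00 = -80.85
Combination 3 gives the minimum: -80.85 kN.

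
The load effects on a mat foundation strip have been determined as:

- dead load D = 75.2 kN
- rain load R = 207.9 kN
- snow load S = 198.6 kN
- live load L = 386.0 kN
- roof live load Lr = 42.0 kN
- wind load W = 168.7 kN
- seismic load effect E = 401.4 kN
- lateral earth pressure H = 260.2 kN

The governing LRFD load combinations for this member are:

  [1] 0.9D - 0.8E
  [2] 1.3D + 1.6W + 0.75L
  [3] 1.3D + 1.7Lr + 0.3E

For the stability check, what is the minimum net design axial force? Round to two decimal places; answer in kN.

[1] 0.9(75.2) - 0.8(401.4) = -253.44
[2] 1.3(75.2) + 1.6(168.7) + 0.75(386.0) = 657.18
[3] 1.3(75.2) + 1.7(42.0) + 0.3(401.4) = 289.58
Combination 1 gives the minimum: -253.44 kN.

-253.44 kN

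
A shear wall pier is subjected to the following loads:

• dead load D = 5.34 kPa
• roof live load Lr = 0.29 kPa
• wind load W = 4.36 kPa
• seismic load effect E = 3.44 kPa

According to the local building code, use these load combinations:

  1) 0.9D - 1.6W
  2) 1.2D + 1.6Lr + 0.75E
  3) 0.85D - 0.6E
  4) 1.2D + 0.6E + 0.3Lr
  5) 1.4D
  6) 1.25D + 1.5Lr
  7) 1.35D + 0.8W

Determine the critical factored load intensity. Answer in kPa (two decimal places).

10.70 kPa

1) 0.9(5.34) - 1.6(4.36) = 4.81 - 6.98 = -2.17
2) 1.2(5.34) + 1.6(0.29) + 0.75(3.44) = 6.41 + 0.46 + 2.58 = 9.45
3) 0.85(5.34) - 0.6(3.44) = 4.54 - 2.06 = 2.48
4) 1.2(5.34) + 0.6(3.44) + 0.3(0.29) = 6.41 + 2.06 + 0.09 = 8.56
5) 1.4(5.34) = 7.48
6) 1.25(5.34) + 1.5(0.29) = 7.11
7) 1.35(5.34) + 0.8(4.36) = 7.21 + 3.49 = 10.70
Combination 7 governs: q_u = 10.70 kPa.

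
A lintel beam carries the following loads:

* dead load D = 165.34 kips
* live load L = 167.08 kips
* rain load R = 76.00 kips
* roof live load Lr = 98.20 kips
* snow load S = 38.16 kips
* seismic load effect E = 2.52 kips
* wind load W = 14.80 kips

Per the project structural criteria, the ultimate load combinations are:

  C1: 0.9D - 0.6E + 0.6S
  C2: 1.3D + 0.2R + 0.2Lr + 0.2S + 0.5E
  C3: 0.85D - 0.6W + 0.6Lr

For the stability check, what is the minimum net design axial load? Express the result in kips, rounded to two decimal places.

C1: 0.9(165.34) - 0.6(2.52) + 0.6(38.16) = 170.19
C2: 1.3(165.34) + 0.2(76.00) + 0.2(98.20) + 0.2(38.16) + 0.5(2.52) = 258.67
C3: 0.85(165.34) - 0.6(14.80) + 0.6(98.20) = 190.58
Combination 1 gives the minimum: 170.19 kips.

170.19 kips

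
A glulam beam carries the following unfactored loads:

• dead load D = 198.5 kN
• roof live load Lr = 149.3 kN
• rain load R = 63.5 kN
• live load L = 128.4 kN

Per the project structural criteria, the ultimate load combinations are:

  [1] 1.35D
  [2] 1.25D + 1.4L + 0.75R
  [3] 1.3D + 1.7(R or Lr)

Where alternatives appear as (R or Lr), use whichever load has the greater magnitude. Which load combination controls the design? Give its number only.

(R or Lr) → Lr = 149.3 kN.
[1] 1.35(198.5) = 268.0
[2] 1.25(198.5) + 1.4(128.4) + 0.75(63.5) = 475.5
[3] 1.3(198.5) + 1.7(149.3) = 511.9
The largest value is 511.9 kN from combination 3.

Combination 3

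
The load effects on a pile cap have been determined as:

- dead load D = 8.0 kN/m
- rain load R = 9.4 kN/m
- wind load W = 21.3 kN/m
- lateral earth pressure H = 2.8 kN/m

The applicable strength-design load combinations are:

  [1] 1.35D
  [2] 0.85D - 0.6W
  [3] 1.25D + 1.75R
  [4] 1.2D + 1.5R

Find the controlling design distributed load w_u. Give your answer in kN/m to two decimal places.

26.45 kN/m

[1] 1.35(8.0) = 10.80
[2] 0.85(8.0) - 0.6(21.3) = 6.80 - 12.78 = -5.98
[3] 1.25(8.0) + 1.75(9.4) = 10.00 + 16.45 = 26.45
[4] 1.2(8.0) + 1.5(9.4) = 9.60 + 14.10 = 23.70
Combination 3 governs: w_u = 26.45 kN/m.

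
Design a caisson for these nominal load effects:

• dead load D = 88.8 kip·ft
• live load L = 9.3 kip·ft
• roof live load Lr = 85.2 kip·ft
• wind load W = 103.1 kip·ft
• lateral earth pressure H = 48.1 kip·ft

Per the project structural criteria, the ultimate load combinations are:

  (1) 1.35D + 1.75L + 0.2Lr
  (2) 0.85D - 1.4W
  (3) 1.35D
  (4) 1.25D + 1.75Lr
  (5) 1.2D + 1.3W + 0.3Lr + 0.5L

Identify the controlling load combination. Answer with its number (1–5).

(1) 1.35(88.8) + 1.75(9.3) + 0.2(85.2) = 119.88 + 16.28 + 17.04 = 153.20
(2) 0.85(88.8) - 1.4(103.1) = 75.48 - 144.34 = -68.86
(3) 1.35(88.8) = 119.88
(4) 1.25(88.8) + 1.75(85.2) = 111.00 + 149.10 = 260.10
(5) 1.2(88.8) + 1.3(103.1) + 0.3(85.2) + 0.5(9.3) = 106.56 + 134.03 + 25.56 + 4.65 = 270.80
The largest value is 270.80 kip·ft from combination 5.

Combination 5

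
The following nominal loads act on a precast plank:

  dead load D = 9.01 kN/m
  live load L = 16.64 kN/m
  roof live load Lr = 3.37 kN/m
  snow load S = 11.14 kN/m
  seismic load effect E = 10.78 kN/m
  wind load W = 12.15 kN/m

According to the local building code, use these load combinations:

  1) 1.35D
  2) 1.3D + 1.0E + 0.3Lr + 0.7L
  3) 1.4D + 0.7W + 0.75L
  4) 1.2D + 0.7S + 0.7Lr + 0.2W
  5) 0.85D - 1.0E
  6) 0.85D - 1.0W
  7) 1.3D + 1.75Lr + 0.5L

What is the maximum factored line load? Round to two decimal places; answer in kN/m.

1) 1.35(9.01) = 12.16
2) 1.3(9.01) + 1.0(10.78) + 0.3(3.37) + 0.7(16.64) = 11.71 + 10.78 + 1.01 + 11.65 = 35.15
3) 1.4(9.01) + 0.7(12.15) + 0.75(16.64) = 12.61 + 8.51 + 12.48 = 33.60
4) 1.2(9.01) + 0.7(11.14) + 0.7(3.37) + 0.2(12.15) = 10.81 + 7.80 + 2.36 + 2.43 = 23.40
5) 0.85(9.01) - 1.0(10.78) = 7.66 - 10.78 = -3.12
6) 0.85(9.01) - 1.0(12.15) = 7.66 - 12.15 = -4.49
7) 1.3(9.01) + 1.75(3.37) + 0.5(16.64) = 11.71 + 5.90 + 8.32 = 25.93
Maximum is from combination 2.

35.15 kN/m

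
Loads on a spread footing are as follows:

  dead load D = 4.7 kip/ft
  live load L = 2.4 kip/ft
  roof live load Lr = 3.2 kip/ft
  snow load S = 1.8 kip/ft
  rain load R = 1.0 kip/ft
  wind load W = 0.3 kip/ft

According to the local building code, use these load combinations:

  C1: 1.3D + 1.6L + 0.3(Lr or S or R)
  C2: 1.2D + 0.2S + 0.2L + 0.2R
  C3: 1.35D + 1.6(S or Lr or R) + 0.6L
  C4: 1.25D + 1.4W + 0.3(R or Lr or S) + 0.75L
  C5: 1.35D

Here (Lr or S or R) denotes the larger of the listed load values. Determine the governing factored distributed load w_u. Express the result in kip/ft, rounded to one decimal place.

(Lr or S or R) → Lr = 3.2 kip/ft; (S or Lr or R) → Lr = 3.2 kip/ft; (R or Lr or S) → Lr = 3.2 kip/ft.
C1: 1.3(4.7) + 1.6(2.4) + 0.3(3.2) = 6.1 + 3.8 + 1.0 = 10.9
C2: 1.2(4.7) + 0.2(1.8) + 0.2(2.4) + 0.2(1.0) = 5.6 + 0.4 + 0.5 + 0.2 = 6.7
C3: 1.35(4.7) + 1.6(3.2) + 0.6(2.4) = 12.9
C4: 1.25(4.7) + 1.4(0.3) + 0.3(3.2) + 0.75(2.4) = 5.9 + 0.4 + 1.0 + 1.8 = 9.1
C5: 1.35(4.7) = 6.3
Combination 3 governs: w_u = 12.9 kip/ft.

12.9 kip/ft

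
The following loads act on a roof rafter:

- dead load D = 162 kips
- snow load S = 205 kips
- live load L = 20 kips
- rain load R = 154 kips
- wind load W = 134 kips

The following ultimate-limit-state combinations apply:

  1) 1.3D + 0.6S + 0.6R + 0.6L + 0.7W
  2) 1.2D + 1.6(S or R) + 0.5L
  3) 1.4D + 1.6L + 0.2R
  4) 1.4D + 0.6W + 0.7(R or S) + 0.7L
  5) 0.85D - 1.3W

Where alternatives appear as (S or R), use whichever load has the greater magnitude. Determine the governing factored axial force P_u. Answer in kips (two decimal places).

(S or R) → S = 205 kips; (R or S) → S = 205 kips.
1) 1.3(162) + 0.6(205) + 0.6(154) + 0.6(20) + 0.7(134) = 210.60 + 123.00 + 92.40 + 12.00 + 93.80 = 531.80
2) 1.2(162) + 1.6(205) + 0.5(20) = 194.40 + 328.00 + 10.00 = 532.40
3) 1.4(162) + 1.6(20) + 0.2(154) = 226.80 + 32.00 + 30.80 = 289.60
4) 1.4(162) + 0.6(134) + 0.7(205) + 0.7(20) = 226.80 + 80.40 + 143.50 + 14.00 = 464.70
5) 0.85(162) - 1.3(134) = 137.70 - 174.20 = -36.50
Combination 2 governs: P_u = 532.40 kips.

532.40 kips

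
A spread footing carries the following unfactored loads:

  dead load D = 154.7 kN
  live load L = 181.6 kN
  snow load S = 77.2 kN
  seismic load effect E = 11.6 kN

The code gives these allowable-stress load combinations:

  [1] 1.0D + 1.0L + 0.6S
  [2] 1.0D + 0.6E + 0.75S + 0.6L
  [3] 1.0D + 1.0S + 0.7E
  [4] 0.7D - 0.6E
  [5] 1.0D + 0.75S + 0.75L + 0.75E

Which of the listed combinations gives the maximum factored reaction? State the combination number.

[1] 1.0(154.7) + 1.0(181.6) + 0.6(77.2) = 154.7 + 181.6 + 46.3 = 382.6
[2] 1.0(154.7) + 0.6(11.6) + 0.75(77.2) + 0.6(181.6) = 328.5
[3] 1.0(154.7) + 1.0(77.2) + 0.7(11.6) = 154.7 + 77.2 + 8.1 = 240.0
[4] 0.7(154.7) - 0.6(11.6) = 108.3 - 7.0 = 101.3
[5] 1.0(154.7) + 0.75(77.2) + 0.75(181.6) + 0.75(11.6) = 154.7 + 57.9 + 136.2 + 8.7 = 357.5
The largest value is 382.6 kN from combination 1.

Combination 1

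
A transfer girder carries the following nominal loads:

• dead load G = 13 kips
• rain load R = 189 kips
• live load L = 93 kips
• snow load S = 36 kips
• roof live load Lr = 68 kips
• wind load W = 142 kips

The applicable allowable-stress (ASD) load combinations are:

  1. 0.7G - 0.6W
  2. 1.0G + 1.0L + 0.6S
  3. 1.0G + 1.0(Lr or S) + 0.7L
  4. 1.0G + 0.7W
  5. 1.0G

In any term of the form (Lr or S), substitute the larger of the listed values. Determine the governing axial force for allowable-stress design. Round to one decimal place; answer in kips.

146.1 kips

(Lr or S) → Lr = 68 kips.
1. 0.7(13) - 0.6(142) = 9.1 - 85.2 = -76.1
2. 1.0(13) + 1.0(93) + 0.6(36) = 13.0 + 93.0 + 21.6 = 127.6
3. 1.0(13) + 1.0(68) + 0.7(93) = 13.0 + 68.0 + 65.1 = 146.1
4. 1.0(13) + 0.7(142) = 13.0 + 99.4 = 112.4
5. 1.0(13) = 13.0
The controlling combination is 3, giving 146.1 kips.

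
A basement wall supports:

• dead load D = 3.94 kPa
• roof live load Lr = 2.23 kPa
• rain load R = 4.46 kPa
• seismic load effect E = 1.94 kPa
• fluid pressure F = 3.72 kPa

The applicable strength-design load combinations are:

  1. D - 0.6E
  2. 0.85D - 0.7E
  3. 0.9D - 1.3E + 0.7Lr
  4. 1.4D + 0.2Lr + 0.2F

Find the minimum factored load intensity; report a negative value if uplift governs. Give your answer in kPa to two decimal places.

1. 1.0(3.94) - 0.6(1.94) = 3.94 - 1.16 = 2.78
2. 0.85(3.94) - 0.7(1.94) = 3.35 - 1.36 = 1.99
3. 0.9(3.94) - 1.3(1.94) + 0.7(2.23) = 3.55 - 2.52 + 1.56 = 2.59
4. 1.4(3.94) + 0.2(2.23) + 0.2(3.72) = 5.52 + 0.45 + 0.74 = 6.71
Combination 2 gives the minimum: 1.99 kPa.

1.99 kPa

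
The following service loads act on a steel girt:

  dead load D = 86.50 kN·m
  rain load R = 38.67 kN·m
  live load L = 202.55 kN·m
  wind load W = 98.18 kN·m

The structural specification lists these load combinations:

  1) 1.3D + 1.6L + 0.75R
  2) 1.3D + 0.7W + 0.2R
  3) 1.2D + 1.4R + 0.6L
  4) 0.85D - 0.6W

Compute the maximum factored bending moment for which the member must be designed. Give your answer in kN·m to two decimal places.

465.53 kN·m

1) 1.3(86.50) + 1.6(202.55) + 0.75(38.67) = 465.53
2) 1.3(86.50) + 0.7(98.18) + 0.2(38.67) = 188.91
3) 1.2(86.50) + 1.4(38.67) + 0.6(202.55) = 279.47
4) 0.85(86.50) - 0.6(98.18) = 14.62
Combination 1 governs: M_u = 465.53 kN·m.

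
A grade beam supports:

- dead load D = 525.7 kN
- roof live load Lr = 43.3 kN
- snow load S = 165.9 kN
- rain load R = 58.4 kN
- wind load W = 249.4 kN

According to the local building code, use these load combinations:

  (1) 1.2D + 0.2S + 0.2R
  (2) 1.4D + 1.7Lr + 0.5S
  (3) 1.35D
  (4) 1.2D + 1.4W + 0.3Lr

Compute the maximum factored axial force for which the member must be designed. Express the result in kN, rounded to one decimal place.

993.0 kN

(1) 1.2(525.7) + 0.2(165.9) + 0.2(58.4) = 675.7
(2) 1.4(525.7) + 1.7(43.3) + 0.5(165.9) = 892.5
(3) 1.35(525.7) = 709.7
(4) 1.2(525.7) + 1.4(249.4) + 0.3(43.3) = 993.0
Maximum is from combination 4.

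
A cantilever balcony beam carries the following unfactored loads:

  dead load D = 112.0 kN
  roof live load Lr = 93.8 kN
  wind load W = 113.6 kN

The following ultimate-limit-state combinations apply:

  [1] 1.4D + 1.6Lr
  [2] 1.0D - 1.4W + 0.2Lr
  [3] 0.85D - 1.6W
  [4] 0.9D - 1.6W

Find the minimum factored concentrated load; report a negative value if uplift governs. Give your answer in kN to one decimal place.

[1] 1.4(112.0) + 1.6(93.8) = 306.9
[2] 1.0(112.0) - 1.4(113.6) + 0.2(93.8) = -28.3
[3] 0.85(112.0) - 1.6(113.6) = -86.6
[4] 0.9(112.0) - 1.6(113.6) = -81.0
Combination 3 gives the minimum: -86.6 kN.

-86.6 kN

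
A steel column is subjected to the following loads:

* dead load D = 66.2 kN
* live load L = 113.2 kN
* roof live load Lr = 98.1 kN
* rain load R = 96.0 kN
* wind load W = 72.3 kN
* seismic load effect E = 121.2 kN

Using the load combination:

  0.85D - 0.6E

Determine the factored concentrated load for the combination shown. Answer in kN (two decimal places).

-16.45 kN

0.85(66.2) - 0.6(121.2) = 56.27 - 72.72 = -16.45
P_u = -16.45 kN.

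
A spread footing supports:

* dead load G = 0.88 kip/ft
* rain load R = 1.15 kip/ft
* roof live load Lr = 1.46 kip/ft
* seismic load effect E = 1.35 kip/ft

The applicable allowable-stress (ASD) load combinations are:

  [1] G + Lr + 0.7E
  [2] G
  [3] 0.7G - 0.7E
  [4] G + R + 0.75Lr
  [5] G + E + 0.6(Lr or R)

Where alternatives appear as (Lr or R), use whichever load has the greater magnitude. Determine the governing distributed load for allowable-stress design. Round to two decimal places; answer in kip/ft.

3.29 kip/ft

(Lr or R) → Lr = 1.46 kip/ft.
[1] 1.0(0.88) + 1.0(1.46) + 0.7(1.35) = 0.88 + 1.46 + 0.95 = 3.29
[2] 1.0(0.88) = 0.88
[3] 0.7(0.88) - 0.7(1.35) = 0.62 - 0.95 = -0.33
[4] 1.0(0.88) + 1.0(1.15) + 0.75(1.46) = 0.88 + 1.15 + 1.10 = 3.13
[5] 1.0(0.88) + 1.0(1.35) + 0.6(1.46) = 0.88 + 1.35 + 0.88 = 3.11
The controlling combination is 1, giving 3.29 kip/ft.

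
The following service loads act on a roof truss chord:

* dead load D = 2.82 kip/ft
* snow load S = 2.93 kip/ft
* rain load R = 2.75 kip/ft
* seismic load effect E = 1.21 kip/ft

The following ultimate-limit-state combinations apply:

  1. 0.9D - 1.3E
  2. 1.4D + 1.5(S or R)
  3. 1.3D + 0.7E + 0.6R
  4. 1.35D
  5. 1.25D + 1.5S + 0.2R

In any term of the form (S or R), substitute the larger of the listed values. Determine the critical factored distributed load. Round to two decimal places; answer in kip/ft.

(S or R) → S = 2.93 kip/ft.
1. 0.9(2.82) - 1.3(1.21) = 0.97
2. 1.4(2.82) + 1.5(2.93) = 8.34
3. 1.3(2.82) + 0.7(1.21) + 0.6(2.75) = 6.16
4. 1.35(2.82) = 3.81
5. 1.25(2.82) + 1.5(2.93) + 0.2(2.75) = 8.47
Combination 5 governs: w_u = 8.47 kip/ft.

8.47 kip/ft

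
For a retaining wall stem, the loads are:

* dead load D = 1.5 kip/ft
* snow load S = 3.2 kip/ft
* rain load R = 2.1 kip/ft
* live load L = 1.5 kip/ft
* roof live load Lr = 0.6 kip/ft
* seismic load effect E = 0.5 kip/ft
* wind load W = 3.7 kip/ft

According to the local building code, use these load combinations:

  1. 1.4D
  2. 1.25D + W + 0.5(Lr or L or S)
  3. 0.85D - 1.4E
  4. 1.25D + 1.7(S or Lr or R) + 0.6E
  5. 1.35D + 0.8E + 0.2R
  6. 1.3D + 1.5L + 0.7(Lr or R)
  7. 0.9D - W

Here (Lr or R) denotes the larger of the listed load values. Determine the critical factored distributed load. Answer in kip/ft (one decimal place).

(Lr or L or S) → S = 3.2 kip/ft; (S or Lr or R) → S = 3.2 kip/ft; (Lr or R) → R = 2.1 kip/ft.
1. 1.4(1.5) = 2.1
2. 1.25(1.5) + 1.0(3.7) + 0.5(3.2) = 1.9 + 3.7 + 1.6 = 7.2
3. 0.85(1.5) - 1.4(0.5) = 1.3 - 0.7 = 0.6
4. 1.25(1.5) + 1.7(3.2) + 0.6(0.5) = 1.9 + 5.4 + 0.3 = 7.6
5. 1.35(1.5) + 0.8(0.5) + 0.2(2.1) = 2.0 + 0.4 + 0.4 = 2.8
6. 1.3(1.5) + 1.5(1.5) + 0.7(2.1) = 5.7
7. 0.9(1.5) - 1.0(3.7) = -2.4
Maximum is from combination 4.

7.6 kip/ft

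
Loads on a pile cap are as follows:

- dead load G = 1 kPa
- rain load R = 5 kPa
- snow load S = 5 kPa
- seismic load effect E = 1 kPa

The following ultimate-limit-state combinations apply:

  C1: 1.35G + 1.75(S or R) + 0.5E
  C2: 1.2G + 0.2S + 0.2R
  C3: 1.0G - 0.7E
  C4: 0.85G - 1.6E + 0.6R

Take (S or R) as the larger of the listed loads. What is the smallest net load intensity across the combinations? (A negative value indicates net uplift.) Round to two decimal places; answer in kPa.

0.30 kPa

(S or R) → S = 5 kPa.
C1: 1.35(1) + 1.75(5) + 0.5(1) = 1.35 + 8.75 + 0.50 = 10.60
C2: 1.2(1) + 0.2(5) + 0.2(5) = 1.20 + 1.00 + 1.00 = 3.20
C3: 1.0(1) - 0.7(1) = 1.00 - 0.70 = 0.30
C4: 0.85(1) - 1.6(1) + 0.6(5) = 0.85 - 1.60 + 3.00 = 2.25
Combination 3 gives the minimum: 0.30 kPa.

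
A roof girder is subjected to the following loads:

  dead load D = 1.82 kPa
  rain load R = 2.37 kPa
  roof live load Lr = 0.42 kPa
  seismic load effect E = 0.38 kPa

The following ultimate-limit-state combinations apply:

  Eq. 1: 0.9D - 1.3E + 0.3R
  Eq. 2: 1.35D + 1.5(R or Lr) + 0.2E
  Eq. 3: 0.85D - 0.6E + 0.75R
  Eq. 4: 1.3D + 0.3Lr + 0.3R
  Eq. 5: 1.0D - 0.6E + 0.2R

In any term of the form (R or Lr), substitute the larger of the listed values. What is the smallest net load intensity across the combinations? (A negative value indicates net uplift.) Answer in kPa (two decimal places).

1.86 kPa

(R or Lr) → R = 2.37 kPa.
Eq. 1: 0.9(1.82) - 1.3(0.38) + 0.3(2.37) = 1.64 - 0.49 + 0.71 = 1.86
Eq. 2: 1.35(1.82) + 1.5(2.37) + 0.2(0.38) = 6.09
Eq. 3: 0.85(1.82) - 0.6(0.38) + 0.75(2.37) = 1.55 - 0.23 + 1.78 = 3.10
Eq. 4: 1.3(1.82) + 0.3(0.42) + 0.3(2.37) = 3.20
Eq. 5: 1.0(1.82) - 0.6(0.38) + 0.2(2.37) = 2.07
Combination 1 gives the minimum: 1.86 kPa.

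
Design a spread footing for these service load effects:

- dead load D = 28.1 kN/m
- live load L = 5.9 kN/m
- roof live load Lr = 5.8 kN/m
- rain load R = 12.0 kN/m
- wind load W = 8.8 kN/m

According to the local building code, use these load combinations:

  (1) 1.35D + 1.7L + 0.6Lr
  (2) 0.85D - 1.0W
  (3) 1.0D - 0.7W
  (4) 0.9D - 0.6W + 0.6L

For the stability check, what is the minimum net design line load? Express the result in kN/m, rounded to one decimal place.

(1) 1.35(28.1) + 1.7(5.9) + 0.6(5.8) = 51.4
(2) 0.85(28.1) - 1.0(8.8) = 15.1
(3) 1.0(28.1) - 0.7(8.8) = 21.9
(4) 0.9(28.1) - 0.6(8.8) + 0.6(5.9) = 23.6
Combination 2 gives the minimum: 15.1 kN/m.

15.1 kN/m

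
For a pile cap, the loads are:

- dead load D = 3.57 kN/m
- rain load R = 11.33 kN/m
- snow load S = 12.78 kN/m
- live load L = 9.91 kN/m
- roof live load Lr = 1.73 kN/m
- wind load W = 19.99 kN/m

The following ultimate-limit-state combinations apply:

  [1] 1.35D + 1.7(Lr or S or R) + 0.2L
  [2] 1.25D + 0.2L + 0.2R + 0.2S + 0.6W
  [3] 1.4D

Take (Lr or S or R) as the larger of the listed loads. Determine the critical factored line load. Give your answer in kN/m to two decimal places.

(Lr or S or R) → S = 12.78 kN/m.
[1] 1.35(3.57) + 1.7(12.78) + 0.2(9.91) = 4.82 + 21.73 + 1.98 = 28.53
[2] 1.25(3.57) + 0.2(9.91) + 0.2(11.33) + 0.2(12.78) + 0.6(19.99) = 4.46 + 1.98 + 2.27 + 2.56 + 11.99 = 23.26
[3] 1.4(3.57) = 5.00
Maximum is from combination 1.

28.53 kN/m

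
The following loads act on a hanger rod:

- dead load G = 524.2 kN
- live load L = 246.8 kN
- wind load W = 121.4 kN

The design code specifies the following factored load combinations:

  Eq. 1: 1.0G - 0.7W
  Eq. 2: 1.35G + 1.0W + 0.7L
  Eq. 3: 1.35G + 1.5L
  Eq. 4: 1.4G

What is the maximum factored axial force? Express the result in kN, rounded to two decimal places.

Eq. 1: 1.0(524.2) - 0.7(121.4) = 524.20 - 84.98 = 439.22
Eq. 2: 1.35(524.2) + 1.0(121.4) + 0.7(246.8) = 707.67 + 121.40 + 172.76 = 1001.83
Eq. 3: 1.35(524.2) + 1.5(246.8) = 707.67 + 370.20 = 1077.87
Eq. 4: 1.4(524.2) = 733.88
The controlling combination is 3, giving 1077.87 kN.

1077.87 kN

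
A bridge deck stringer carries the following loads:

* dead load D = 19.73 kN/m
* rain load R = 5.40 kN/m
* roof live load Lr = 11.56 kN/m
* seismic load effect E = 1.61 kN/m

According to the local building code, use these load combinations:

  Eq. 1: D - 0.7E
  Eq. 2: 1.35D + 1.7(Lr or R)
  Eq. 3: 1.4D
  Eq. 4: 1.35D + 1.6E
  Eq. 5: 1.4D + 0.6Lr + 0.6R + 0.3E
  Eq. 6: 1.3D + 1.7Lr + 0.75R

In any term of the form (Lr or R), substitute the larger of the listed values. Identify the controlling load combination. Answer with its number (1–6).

Combination 6

(Lr or R) → Lr = 11.56 kN/m.
Eq. 1: 1.0(19.73) - 0.7(1.61) = 19.73 - 1.13 = 18.60
Eq. 2: 1.35(19.73) + 1.7(11.56) = 26.64 + 19.65 = 46.29
Eq. 3: 1.4(19.73) = 27.62
Eq. 4: 1.35(19.73) + 1.6(1.61) = 29.21
Eq. 5: 1.4(19.73) + 0.6(11.56) + 0.6(5.40) + 0.3(1.61) = 27.62 + 6.94 + 3.24 + 0.48 = 38.28
Eq. 6: 1.3(19.73) + 1.7(11.56) + 0.75(5.40) = 25.65 + 19.65 + 4.05 = 49.35
The largest value is 49.35 kN/m from combination 6.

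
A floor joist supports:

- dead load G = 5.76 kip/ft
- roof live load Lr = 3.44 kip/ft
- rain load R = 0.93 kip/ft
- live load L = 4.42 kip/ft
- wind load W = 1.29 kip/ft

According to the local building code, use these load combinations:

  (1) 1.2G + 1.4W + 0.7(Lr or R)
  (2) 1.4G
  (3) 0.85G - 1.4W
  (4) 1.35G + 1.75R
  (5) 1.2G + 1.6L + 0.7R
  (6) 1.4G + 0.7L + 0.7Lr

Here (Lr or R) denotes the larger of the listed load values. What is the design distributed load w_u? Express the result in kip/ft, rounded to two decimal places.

(Lr or R) → Lr = 3.44 kip/ft.
(1) 1.2(5.76) + 1.4(1.29) + 0.7(3.44) = 6.91 + 1.81 + 2.41 = 11.13
(2) 1.4(5.76) = 8.06
(3) 0.85(5.76) - 1.4(1.29) = 4.90 - 1.81 = 3.09
(4) 1.35(5.76) + 1.75(0.93) = 9.40
(5) 1.2(5.76) + 1.6(4.42) + 0.7(0.93) = 14.64
(6) 1.4(5.76) + 0.7(4.42) + 0.7(3.44) = 13.57
The controlling combination is 5, giving 14.64 kip/ft.

14.64 kip/ft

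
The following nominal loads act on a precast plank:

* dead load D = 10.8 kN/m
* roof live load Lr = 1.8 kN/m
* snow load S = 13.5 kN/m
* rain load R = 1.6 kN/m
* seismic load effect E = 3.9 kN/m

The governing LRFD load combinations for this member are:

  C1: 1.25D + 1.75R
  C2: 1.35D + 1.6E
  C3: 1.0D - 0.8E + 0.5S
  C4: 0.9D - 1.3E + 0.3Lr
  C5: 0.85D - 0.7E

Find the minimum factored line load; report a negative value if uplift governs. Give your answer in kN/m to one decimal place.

C1: 1.25(10.8) + 1.75(1.6) = 13.5 + 2.8 = 16.3
C2: 1.35(10.8) + 1.6(3.9) = 14.6 + 6.2 = 20.8
C3: 1.0(10.8) - 0.8(3.9) + 0.5(13.5) = 14.4
C4: 0.9(10.8) - 1.3(3.9) + 0.3(1.8) = 5.2
C5: 0.85(10.8) - 0.7(3.9) = 9.2 - 2.7 = 6.5
Combination 4 gives the minimum: 5.2 kN/m.

5.2 kN/m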